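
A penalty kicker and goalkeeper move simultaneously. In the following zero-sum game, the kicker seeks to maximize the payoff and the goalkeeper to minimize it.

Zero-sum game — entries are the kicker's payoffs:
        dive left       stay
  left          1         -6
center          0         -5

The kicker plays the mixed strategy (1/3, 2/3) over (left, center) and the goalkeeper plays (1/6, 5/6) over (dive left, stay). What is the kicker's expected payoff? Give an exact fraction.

-79/18

Against (1/6, 5/6), each row's expected payoff is left: -29/6; center: -25/6.
Taking the (1/3, 2/3)-weighted average: (1/3)·(-29/6) + (2/3)·(-25/6) = -79/18.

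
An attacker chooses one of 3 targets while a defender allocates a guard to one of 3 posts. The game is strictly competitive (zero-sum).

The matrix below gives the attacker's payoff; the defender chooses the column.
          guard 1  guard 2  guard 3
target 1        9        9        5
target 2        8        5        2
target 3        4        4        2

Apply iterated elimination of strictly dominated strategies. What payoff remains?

5

Column guard 1 is strictly dominated by guard 3 for the defender (5<9, 2<8, 2<4); eliminate guard 1.
Row target 3 is strictly dominated by row target 1 (9>4, 5>2); eliminate target 3.
Column guard 2 is strictly dominated by guard 3 for the defender (5<9, 2<5); eliminate guard 2.
Row target 2 is strictly dominated by row target 1 (5>2); eliminate target 2.
Only (target 1, guard 3) remains, with payoff 5.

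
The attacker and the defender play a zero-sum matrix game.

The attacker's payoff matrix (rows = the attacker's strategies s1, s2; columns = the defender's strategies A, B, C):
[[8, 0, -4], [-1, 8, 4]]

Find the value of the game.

Column B is strictly dominated by C for the defender (it gives the attacker more in every row).
The remaining 2×2 game on (s1, s2) × (A, C) has no saddle point. Let the attacker play s1 with probability p; indifference gives 8p − (1−p) = −4p + 4(1−p), so p = 5/17.
Similarly the defender's optimal q on A is 8/17, and the value is 8·(8/17) + (-4)·(9/17) = 28/17.

28/17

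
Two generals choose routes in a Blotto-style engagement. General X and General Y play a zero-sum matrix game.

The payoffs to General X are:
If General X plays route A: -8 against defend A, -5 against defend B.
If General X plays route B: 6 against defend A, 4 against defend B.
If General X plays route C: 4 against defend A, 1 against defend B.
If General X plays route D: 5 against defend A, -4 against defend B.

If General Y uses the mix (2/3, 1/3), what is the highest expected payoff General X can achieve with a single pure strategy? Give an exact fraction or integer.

16/3

route A: (-8)·(2/3) + (-5)·(1/3) = -7.
route B: (6)·(2/3) + (4)·(1/3) = 16/3.
route C: (4)·(2/3) + (1)·(1/3) = 3.
route D: (5)·(2/3) + (-4)·(1/3) = 2.
The best pure response is route B with expected payoff 16/3.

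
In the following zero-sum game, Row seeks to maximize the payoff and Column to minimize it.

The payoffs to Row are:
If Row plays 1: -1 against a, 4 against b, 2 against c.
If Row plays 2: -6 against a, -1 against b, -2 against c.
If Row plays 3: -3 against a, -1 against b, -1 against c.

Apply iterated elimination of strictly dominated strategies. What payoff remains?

-1

Column b is strictly dominated by a for Column (-1<4, -6<-1, -3<-1); eliminate b.
Row 2 is strictly dominated by row 1 (-1>-6, 2>-2); eliminate 2.
Row 3 is strictly dominated by row 1 (-1>-3, 2>-1); eliminate 3.
Column c is strictly dominated by a for Column (-1<2); eliminate c.
Only (1, a) remains, with payoff -1.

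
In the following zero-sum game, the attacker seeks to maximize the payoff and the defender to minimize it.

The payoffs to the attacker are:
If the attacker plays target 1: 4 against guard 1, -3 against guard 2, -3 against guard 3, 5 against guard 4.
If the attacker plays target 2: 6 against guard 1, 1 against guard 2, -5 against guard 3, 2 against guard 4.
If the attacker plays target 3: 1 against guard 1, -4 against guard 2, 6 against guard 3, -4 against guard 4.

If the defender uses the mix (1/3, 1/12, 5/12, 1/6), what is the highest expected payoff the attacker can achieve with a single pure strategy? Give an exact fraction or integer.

11/6

target 1: (4)·(1/3) + (-3)·(1/12) + (-3)·(5/12) + (5)·(1/6) = 2/3.
target 2: (6)·(1/3) + (1)·(1/12) + (-5)·(5/12) + (2)·(1/6) = 1/3.
target 3: (1)·(1/3) + (-4)·(1/12) + (6)·(5/12) + (-4)·(1/6) = 11/6.
The best pure response is target 3 with expected payoff 11/6.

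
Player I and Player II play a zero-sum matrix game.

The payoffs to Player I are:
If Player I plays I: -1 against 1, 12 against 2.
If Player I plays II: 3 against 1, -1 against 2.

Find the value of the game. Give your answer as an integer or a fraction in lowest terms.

Row minima are -1 and -1, so Player I's maximin is -1; column maxima are 3 and 12, so Player II's minimax is 3. These differ, so the equilibrium is in mixed strategies.
Let Player I play I with probability p. Player II is indifferent when −p + 3(1−p) = 12p − (1−p), giving p = 4/17.
Let Player II play 1 with probability q. Player I is indifferent when −q + 12(1−q) = 3q − (1−q), giving q = 13/17.
The value is -1·(13/17) + (12)·(4/17) = 35/17.

35/17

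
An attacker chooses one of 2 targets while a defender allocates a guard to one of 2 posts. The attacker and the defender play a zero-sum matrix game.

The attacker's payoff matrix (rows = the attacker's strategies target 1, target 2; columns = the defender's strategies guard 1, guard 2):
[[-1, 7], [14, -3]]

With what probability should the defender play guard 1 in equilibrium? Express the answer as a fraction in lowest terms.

2/5

Row minima are -1 and -3, so the attacker's maximin is -1; column maxima are 14 and 7, so the defender's minimax is 7. These differ, so the equilibrium is in mixed strategies.
Let the defender play guard 1 with probability q. The attacker is indifferent when −q + 7(1−q) = 14q − 3(1−q), giving q = 2/5.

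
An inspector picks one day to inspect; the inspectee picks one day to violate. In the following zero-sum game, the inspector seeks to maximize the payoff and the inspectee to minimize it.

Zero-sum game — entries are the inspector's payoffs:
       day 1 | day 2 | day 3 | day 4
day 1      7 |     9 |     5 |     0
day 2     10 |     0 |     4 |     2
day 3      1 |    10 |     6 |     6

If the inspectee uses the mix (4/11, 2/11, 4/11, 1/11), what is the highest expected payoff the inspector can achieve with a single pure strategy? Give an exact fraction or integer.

6

day 1: (7)·(4/11) + (9)·(2/11) + (5)·(4/11) + (0)·(1/11) = 6.
day 2: (10)·(4/11) + (0)·(2/11) + (4)·(4/11) + (2)·(1/11) = 58/11.
day 3: (1)·(4/11) + (10)·(2/11) + (6)·(4/11) + (6)·(1/11) = 54/11.
The best pure response is day 1 with expected payoff 6.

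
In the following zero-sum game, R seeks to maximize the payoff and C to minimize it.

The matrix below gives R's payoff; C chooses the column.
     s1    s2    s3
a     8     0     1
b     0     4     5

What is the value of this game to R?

Column s3 is strictly dominated by s2 for C (it gives R more in every row).
The remaining 2×2 game on (a, b) × (s1, s2) has no saddle point. Let R play a with probability p; indifference gives 8p = 4(1−p), so p = 1/3.
Similarly C's optimal q on s1 is 1/3, and the value is 8·(1/3) + (0)·(2/3) = 8/3.

8/3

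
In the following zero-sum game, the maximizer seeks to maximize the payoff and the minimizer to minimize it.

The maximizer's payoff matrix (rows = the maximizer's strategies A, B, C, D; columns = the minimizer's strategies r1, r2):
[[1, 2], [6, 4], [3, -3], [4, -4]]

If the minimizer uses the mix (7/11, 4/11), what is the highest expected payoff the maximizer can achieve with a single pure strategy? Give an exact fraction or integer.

A: (1)·(7/11) + (2)·(4/11) = 15/11.
B: (6)·(7/11) + (4)·(4/11) = 58/11.
C: (3)·(7/11) + (-3)·(4/11) = 9/11.
D: (4)·(7/11) + (-4)·(4/11) = 12/11.
The best pure response is B with expected payoff 58/11.

58/11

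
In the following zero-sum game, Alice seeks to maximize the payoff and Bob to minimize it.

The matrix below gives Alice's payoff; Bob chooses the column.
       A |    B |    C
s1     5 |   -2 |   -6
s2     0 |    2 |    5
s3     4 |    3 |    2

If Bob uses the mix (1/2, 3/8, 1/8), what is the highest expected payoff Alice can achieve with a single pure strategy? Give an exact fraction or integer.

27/8

s1: (5)·(1/2) + (-2)·(3/8) + (-6)·(1/8) = 1.
s2: (0)·(1/2) + (2)·(3/8) + (5)·(1/8) = 11/8.
s3: (4)·(1/2) + (3)·(3/8) + (2)·(1/8) = 27/8.
The best pure response is s3 with expected payoff 27/8.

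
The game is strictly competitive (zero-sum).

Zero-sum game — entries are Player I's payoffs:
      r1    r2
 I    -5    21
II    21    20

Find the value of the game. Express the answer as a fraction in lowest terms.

541/27

Row minima are -5 and 20, so Player I's maximin is 20; column maxima are 21 and 21, so Player II's minimax is 21. These differ, so the equilibrium is in mixed strategies.
Let Player I play I with probability p. Player II is indifferent when −5p + 21(1−p) = 21p + 20(1−p), giving p = 1/27.
Let Player II play r1 with probability q. Player I is indifferent when −5q + 21(1−q) = 21q + 20(1−q), giving q = 1/27.
The value is -5·(1/27) + (21)·(26/27) = 541/27.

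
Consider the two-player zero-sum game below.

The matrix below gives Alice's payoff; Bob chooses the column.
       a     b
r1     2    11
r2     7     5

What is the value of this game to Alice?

67/11

Row minima are 2 and 5, so Alice's maximin is 5; column maxima are 7 and 11, so Bob's minimax is 7. These differ, so the equilibrium is in mixed strategies.
Let Alice play r1 with probability p. Bob is indifferent when 2p + 7(1−p) = 11p + 5(1−p), giving p = 2/11.
Let Bob play a with probability q. Alice is indifferent when 2q + 11(1−q) = 7q + 5(1−q), giving q = 6/11.
The value is 2·(6/11) + (11)·(5/11) = 67/11.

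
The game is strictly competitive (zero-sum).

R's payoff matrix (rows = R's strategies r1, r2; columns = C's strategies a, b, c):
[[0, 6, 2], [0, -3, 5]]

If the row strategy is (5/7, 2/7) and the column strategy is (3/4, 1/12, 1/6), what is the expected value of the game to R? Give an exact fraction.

16/21

Against (3/4, 1/12, 1/6), each row's expected payoff is r1: 5/6; r2: 7/12.
Taking the (5/7, 2/7)-weighted average: (5/7)·(5/6) + (2/7)·(7/12) = 16/21.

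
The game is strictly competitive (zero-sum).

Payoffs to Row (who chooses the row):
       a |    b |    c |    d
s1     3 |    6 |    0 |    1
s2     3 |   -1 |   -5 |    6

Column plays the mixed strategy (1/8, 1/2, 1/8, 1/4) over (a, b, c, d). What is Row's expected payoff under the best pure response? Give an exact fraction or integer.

29/8

s1: (3)·(1/8) + (6)·(1/2) + (0)·(1/8) + (1)·(1/4) = 29/8.
s2: (3)·(1/8) + (-1)·(1/2) + (-5)·(1/8) + (6)·(1/4) = 3/4.
The best pure response is s1 with expected payoff 29/8.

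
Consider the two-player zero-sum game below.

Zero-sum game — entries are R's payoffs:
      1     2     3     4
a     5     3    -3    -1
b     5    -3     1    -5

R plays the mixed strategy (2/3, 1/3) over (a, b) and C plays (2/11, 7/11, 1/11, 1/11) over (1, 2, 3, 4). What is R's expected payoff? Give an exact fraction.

Against (2/11, 7/11, 1/11, 1/11), each row's expected payoff is a: 27/11; b: -15/11.
Taking the (2/3, 1/3)-weighted average: (2/3)·(27/11) + (1/3)·(-15/11) = 13/11.

13/11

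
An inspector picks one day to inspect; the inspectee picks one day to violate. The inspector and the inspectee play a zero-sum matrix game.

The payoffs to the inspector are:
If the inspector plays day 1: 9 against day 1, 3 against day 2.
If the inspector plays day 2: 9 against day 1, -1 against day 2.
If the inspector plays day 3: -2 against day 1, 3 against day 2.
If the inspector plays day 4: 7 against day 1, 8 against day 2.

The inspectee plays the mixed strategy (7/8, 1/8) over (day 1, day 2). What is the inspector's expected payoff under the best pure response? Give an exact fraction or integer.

33/4

day 1: (9)·(7/8) + (3)·(1/8) = 33/4.
day 2: (9)·(7/8) + (-1)·(1/8) = 31/4.
day 3: (-2)·(7/8) + (3)·(1/8) = -11/8.
day 4: (7)·(7/8) + (8)·(1/8) = 57/8.
The best pure response is day 1 with expected payoff 33/4.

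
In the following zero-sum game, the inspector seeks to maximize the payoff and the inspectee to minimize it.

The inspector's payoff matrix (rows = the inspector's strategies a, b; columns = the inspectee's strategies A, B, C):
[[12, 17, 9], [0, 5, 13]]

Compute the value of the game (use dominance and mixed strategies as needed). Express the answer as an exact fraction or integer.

Column B is strictly dominated by A for the inspectee (it gives the inspector more in every row).
The remaining 2×2 game on (a, b) × (A, C) has no saddle point. Let the inspector play a with probability p; indifference gives 12p = 9p + 13(1−p), so p = 13/16.
Similarly the inspectee's optimal q on A is 1/4, and the value is 12·(1/4) + (9)·(3/4) = 39/4.

39/4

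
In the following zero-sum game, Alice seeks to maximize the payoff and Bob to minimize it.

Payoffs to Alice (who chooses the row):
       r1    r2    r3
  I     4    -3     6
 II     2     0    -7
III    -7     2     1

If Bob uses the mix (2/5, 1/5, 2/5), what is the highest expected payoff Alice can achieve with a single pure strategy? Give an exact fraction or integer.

I: (4)·(2/5) + (-3)·(1/5) + (6)·(2/5) = 17/5.
II: (2)·(2/5) + (0)·(1/5) + (-7)·(2/5) = -2.
III: (-7)·(2/5) + (2)·(1/5) + (1)·(2/5) = -2.
The best pure response is I with expected payoff 17/5.

17/5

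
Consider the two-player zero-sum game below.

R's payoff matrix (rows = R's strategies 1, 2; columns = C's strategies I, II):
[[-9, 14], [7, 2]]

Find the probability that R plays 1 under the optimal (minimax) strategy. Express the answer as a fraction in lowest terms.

5/28

Row minima are -9 and 2, so R's maximin is 2; column maxima are 7 and 14, so C's minimax is 7. These differ, so the equilibrium is in mixed strategies.
Let R play 1 with probability p. C is indifferent when −9p + 7(1−p) = 14p + 2(1−p), giving p = 5/28.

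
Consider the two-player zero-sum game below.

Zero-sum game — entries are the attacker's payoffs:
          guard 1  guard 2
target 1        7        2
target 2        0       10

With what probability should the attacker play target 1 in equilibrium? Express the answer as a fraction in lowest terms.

2/3

Row minima are 2 and 0, so the attacker's maximin is 2; column maxima are 7 and 10, so the defender's minimax is 7. These differ, so the equilibrium is in mixed strategies.
Let the attacker play target 1 with probability p. The defender is indifferent when 7p = 2p + 10(1−p), giving p = 2/3.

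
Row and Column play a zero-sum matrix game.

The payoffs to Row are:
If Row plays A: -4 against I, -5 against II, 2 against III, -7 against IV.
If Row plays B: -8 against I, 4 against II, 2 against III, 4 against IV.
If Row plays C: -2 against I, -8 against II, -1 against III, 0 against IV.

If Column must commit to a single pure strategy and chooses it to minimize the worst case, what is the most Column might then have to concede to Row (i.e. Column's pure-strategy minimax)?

-2

The worst case (largest entry) in each column is I: -2, II: 4, III: 2, IV: 4.
The best (smallest) of these is -2.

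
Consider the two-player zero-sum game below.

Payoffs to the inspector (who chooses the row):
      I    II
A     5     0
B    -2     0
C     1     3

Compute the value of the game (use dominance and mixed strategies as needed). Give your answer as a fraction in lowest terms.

Row B is strictly dominated by row C, so the inspector never plays it.
The remaining 2×2 game on (A, C) × (I, II) has no saddle point. Let the inspector play A with probability p; indifference gives 5p + (1−p) = 3(1−p), so p = 2/7.
Similarly the inspectee's optimal q on I is 3/7, and the value is 5·(3/7) + (0)·(4/7) = 15/7.

15/7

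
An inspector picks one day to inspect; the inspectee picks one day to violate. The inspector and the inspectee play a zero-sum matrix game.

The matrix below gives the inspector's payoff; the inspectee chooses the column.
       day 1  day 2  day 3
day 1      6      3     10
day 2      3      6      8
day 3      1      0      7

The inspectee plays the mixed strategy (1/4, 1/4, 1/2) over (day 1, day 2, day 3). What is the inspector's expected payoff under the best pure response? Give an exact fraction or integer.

day 1: (6)·(1/4) + (3)·(1/4) + (10)·(1/2) = 29/4.
day 2: (3)·(1/4) + (6)·(1/4) + (8)·(1/2) = 25/4.
day 3: (1)·(1/4) + (0)·(1/4) + (7)·(1/2) = 15/4.
The best pure response is day 1 with expected payoff 29/4.

29/4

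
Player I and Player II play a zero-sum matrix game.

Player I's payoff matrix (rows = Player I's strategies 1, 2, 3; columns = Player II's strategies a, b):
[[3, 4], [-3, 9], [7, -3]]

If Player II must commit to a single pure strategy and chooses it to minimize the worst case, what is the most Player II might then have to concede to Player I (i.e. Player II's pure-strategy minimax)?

The worst case (largest entry) in each column is a: 7, b: 9.
The best (smallest) of these is 7.

7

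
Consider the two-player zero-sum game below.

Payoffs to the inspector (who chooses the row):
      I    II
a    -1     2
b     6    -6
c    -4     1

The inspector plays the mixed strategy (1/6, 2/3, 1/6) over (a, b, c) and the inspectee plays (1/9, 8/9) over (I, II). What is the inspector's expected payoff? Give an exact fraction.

Against (1/9, 8/9), each row's expected payoff is a: 5/3; b: -14/3; c: 4/9.
Taking the (1/6, 2/3, 1/6)-weighted average: (1/6)·(5/3) + (2/3)·(-14/3) + (1/6)·(4/9) = -149/54.

-149/54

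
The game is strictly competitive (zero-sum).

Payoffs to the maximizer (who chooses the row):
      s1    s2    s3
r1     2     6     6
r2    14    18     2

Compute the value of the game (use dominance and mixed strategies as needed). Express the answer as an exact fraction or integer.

5

Column s2 is strictly dominated by s1 for the minimizer (it gives the maximizer more in every row).
The remaining 2×2 game on (r1, r2) × (s1, s3) has no saddle point. Let the maximizer play r1 with probability p; indifference gives 2p + 14(1−p) = 6p + 2(1−p), so p = 3/4.
Similarly the minimizer's optimal q on s1 is 1/4, and the value is 2·(1/4) + (6)·(3/4) = 5.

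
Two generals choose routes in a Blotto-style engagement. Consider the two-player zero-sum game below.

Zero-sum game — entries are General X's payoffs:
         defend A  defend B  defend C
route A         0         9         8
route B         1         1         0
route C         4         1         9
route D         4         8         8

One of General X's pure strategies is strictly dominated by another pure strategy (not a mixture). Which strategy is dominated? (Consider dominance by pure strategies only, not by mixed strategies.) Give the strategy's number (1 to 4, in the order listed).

Compare route B with route D: 4 > 1, 8 > 1, 8 > 0.
So route D strictly dominates route B for General X; route B is strictly dominated.

2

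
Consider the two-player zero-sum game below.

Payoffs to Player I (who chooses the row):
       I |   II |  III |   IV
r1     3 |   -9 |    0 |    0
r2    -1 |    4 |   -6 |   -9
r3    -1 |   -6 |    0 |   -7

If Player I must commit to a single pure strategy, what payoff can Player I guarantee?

The worst-case payoff for each row is r1: -9, r2: -9, r3: -7.
The best of these is -7.

-7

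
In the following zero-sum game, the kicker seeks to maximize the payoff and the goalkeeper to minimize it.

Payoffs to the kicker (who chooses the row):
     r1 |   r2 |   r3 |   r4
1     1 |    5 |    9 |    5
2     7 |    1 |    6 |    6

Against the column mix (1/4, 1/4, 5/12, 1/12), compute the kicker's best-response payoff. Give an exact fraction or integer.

17/3

1: (1)·(1/4) + (5)·(1/4) + (9)·(5/12) + (5)·(1/12) = 17/3.
2: (7)·(1/4) + (1)·(1/4) + (6)·(5/12) + (6)·(1/12) = 5.
The best pure response is 1 with expected payoff 17/3.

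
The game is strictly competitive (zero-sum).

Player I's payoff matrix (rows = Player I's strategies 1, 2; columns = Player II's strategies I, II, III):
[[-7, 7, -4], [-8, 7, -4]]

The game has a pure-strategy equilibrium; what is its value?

-7

Row minima: -7, -8 → Player I's maximin is -7.
Column maxima: -7, 7, -4 → Player II's minimax is -7.
They coincide at (1, I), so the value is -7.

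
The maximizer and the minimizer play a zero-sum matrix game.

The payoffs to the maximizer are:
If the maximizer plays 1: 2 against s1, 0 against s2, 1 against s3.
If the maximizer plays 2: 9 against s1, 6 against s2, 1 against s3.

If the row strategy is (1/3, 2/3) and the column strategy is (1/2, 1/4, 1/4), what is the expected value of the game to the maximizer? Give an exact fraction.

Against (1/2, 1/4, 1/4), each row's expected payoff is 1: 5/4; 2: 25/4.
Taking the (1/3, 2/3)-weighted average: (1/3)·(5/4) + (2/3)·(25/4) = 55/12.

55/12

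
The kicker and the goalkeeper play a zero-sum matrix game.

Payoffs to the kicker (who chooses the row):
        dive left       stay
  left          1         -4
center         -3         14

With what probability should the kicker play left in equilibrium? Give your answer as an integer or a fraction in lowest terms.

Row minima are -4 and -3, so the kicker's maximin is -3; column maxima are 1 and 14, so the goalkeeper's minimax is 1. These differ, so the equilibrium is in mixed strategies.
Let the kicker play left with probability p. The goalkeeper is indifferent when p − 3(1−p) = −4p + 14(1−p), giving p = 17/22.

17/22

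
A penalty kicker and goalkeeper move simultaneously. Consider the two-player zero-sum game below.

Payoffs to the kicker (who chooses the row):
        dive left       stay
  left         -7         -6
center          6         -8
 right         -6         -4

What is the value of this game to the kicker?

Row left is strictly dominated by row right, so the kicker never plays it.
The remaining 2×2 game on (center, right) × (dive left, stay) has no saddle point. Let the kicker play center with probability p; indifference gives 6p − 6(1−p) = −8p − 4(1−p), so p = 1/8.
Similarly the goalkeeper's optimal q on dive left is 1/4, and the value is 6·(1/4) + (-8)·(3/4) = -9/2.

-9/2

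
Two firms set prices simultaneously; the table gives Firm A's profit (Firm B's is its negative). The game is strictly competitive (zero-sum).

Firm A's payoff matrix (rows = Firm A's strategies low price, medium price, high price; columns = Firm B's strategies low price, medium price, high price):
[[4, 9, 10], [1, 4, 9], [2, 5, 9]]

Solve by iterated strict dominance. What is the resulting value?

4

Column high price is strictly dominated by low price for Firm B (4<10, 1<9, 2<9); eliminate high price.
Row medium price is strictly dominated by row low price (4>1, 9>4); eliminate medium price.
Row high price is strictly dominated by row low price (4>2, 9>5); eliminate high price.
Column medium price is strictly dominated by low price for Firm B (4<9); eliminate medium price.
Only (low price, low price) remains, with payoff 4.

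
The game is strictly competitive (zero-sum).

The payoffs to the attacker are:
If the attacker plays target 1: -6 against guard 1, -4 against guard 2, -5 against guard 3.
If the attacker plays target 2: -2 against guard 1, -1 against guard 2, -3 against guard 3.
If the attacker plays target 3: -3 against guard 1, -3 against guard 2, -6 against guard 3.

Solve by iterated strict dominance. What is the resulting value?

Row target 1 is strictly dominated by row target 2 (-2>-6, -1>-4, -3>-5); eliminate target 1.
Row target 3 is strictly dominated by row target 2 (-2>-3, -1>-3, -3>-6); eliminate target 3.
Column guard 2 is strictly dominated by guard 1 for the defender (-2<-1); eliminate guard 2.
Column guard 1 is strictly dominated by guard 3 for the defender (-3<-2); eliminate guard 1.
Only (target 2, guard 3) remains, with payoff -3.

-3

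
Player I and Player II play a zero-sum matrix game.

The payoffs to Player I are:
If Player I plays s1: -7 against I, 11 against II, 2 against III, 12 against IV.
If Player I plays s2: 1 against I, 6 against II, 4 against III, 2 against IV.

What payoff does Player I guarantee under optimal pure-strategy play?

Row minima: -7, 1 → Player I's maximin is 1.
Column maxima: 1, 11, 4, 12 → Player II's minimax is 1.
They coincide at (s2, I), so the value is 1.

1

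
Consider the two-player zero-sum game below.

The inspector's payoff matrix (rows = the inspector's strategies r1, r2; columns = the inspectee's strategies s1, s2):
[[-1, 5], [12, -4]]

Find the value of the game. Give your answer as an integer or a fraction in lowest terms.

Row minima are -1 and -4, so the inspector's maximin is -1; column maxima are 12 and 5, so the inspectee's minimax is 5. These differ, so the equilibrium is in mixed strategies.
Let the inspector play r1 with probability p. The inspectee is indifferent when −p + 12(1−p) = 5p − 4(1−p), giving p = 8/11.
Let the inspectee play s1 with probability q. The inspector is indifferent when −q + 5(1−q) = 12q − 4(1−q), giving q = 9/22.
The value is -1·(9/22) + (5)·(13/22) = 28/11.

28/11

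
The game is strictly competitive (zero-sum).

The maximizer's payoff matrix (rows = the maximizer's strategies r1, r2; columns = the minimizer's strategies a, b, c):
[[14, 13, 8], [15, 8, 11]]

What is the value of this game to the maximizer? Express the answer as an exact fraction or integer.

Column a is strictly dominated by c for the minimizer (it gives the maximizer more in every row).
The remaining 2×2 game on (r1, r2) × (b, c) has no saddle point. Let the maximizer play r1 with probability p; indifference gives 13p + 8(1−p) = 8p + 11(1−p), so p = 3/8.
Similarly the minimizer's optimal q on b is 3/8, and the value is 13·(3/8) + (8)·(5/8) = 79/8.

79/8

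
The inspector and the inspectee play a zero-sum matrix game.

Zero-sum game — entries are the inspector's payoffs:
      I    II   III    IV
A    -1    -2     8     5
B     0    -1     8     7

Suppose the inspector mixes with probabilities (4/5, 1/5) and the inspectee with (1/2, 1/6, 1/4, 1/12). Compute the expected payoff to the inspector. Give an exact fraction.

7/4

Against (1/2, 1/6, 1/4, 1/12), each row's expected payoff is A: 19/12; B: 29/12.
Taking the (4/5, 1/5)-weighted average: (4/5)·(19/12) + (1/5)·(29/12) = 7/4.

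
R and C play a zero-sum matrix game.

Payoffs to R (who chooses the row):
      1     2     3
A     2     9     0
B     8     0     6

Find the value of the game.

18/5

Column 1 is strictly dominated by 3 for C (it gives R more in every row).
The remaining 2×2 game on (A, B) × (2, 3) has no saddle point. Let R play A with probability p; indifference gives 9p = 6(1−p), so p = 2/5.
Similarly C's optimal q on 2 is 2/5, and the value is 9·(2/5) + (0)·(3/5) = 18/5.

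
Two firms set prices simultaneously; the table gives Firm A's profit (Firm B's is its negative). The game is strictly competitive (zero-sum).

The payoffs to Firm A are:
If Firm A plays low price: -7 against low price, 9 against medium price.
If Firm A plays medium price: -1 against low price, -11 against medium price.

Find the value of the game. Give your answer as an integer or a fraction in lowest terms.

-43/13

Row minima are -7 and -11, so Firm A's maximin is -7; column maxima are -1 and 9, so Firm B's minimax is -1. These differ, so the equilibrium is in mixed strategies.
Let Firm A play low price with probability p. Firm B is indifferent when −7p − (1−p) = 9p − 11(1−p), giving p = 5/13.
Let Firm B play low price with probability q. Firm A is indifferent when −7q + 9(1−q) = −q − 11(1−q), giving q = 10/13.
The value is -7·(10/13) + (9)·(3/13) = -43/13.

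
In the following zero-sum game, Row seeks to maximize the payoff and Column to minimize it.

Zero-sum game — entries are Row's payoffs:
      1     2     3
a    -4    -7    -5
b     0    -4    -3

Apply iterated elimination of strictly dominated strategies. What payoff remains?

-4

Column 1 is strictly dominated by 2 for Column (-7<-4, -4<0); eliminate 1.
Row a is strictly dominated by row b (-4>-7, -3>-5); eliminate a.
Column 3 is strictly dominated by 2 for Column (-4<-3); eliminate 3.
Only (b, 2) remains, with payoff -4.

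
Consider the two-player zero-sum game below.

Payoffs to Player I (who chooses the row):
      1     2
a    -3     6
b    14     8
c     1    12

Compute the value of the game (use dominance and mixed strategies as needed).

160/17

Row a is strictly dominated by row c, so Player I never plays it.
The remaining 2×2 game on (b, c) × (1, 2) has no saddle point. Let Player I play b with probability p; indifference gives 14p + (1−p) = 8p + 12(1−p), so p = 11/17.
Similarly Player II's optimal q on 1 is 4/17, and the value is 14·(4/17) + (8)·(13/17) = 160/17.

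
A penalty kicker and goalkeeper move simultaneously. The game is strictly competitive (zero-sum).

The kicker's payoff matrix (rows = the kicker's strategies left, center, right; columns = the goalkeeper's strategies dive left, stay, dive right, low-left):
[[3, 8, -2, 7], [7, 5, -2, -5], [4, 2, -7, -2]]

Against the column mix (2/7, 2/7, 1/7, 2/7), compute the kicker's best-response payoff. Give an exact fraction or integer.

left: (3)·(2/7) + (8)·(2/7) + (-2)·(1/7) + (7)·(2/7) = 34/7.
center: (7)·(2/7) + (5)·(2/7) + (-2)·(1/7) + (-5)·(2/7) = 12/7.
right: (4)·(2/7) + (2)·(2/7) + (-7)·(1/7) + (-2)·(2/7) = 1/7.
The best pure response is left with expected payoff 34/7.

34/7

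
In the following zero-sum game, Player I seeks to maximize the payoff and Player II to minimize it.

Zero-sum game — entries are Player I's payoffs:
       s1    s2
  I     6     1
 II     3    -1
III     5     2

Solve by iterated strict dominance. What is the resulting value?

Row II is strictly dominated by row I (6>3, 1>-1); eliminate II.
Column s1 is strictly dominated by s2 for Player II (1<6, 2<5); eliminate s1.
Row I is strictly dominated by row III (2>1); eliminate I.
Only (III, s2) remains, with payoff 2.

2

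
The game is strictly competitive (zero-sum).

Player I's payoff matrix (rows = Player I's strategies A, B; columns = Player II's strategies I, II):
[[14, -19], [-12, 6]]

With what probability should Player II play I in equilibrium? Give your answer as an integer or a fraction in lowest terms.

25/51

Row minima are -19 and -12, so Player I's maximin is -12; column maxima are 14 and 6, so Player II's minimax is 6. These differ, so the equilibrium is in mixed strategies.
Let Player II play I with probability q. Player I is indifferent when 14q − 19(1−q) = −12q + 6(1−q), giving q = 25/51.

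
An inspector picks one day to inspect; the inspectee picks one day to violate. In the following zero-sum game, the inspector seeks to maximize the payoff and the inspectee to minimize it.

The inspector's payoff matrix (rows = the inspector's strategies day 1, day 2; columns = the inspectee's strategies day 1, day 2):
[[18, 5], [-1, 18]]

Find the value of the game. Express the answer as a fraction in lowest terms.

Row minima are 5 and -1, so the inspector's maximin is 5; column maxima are 18 and 18, so the inspectee's minimax is 18. These differ, so the equilibrium is in mixed strategies.
Let the inspector play day 1 with probability p. The inspectee is indifferent when 18p − (1−p) = 5p + 18(1−p), giving p = 19/32.
Let the inspectee play day 1 with probability q. The inspector is indifferent when 18q + 5(1−q) = −q + 18(1−q), giving q = 13/32.
The value is 18·(13/32) + (5)·(19/32) = 329/32.

329/32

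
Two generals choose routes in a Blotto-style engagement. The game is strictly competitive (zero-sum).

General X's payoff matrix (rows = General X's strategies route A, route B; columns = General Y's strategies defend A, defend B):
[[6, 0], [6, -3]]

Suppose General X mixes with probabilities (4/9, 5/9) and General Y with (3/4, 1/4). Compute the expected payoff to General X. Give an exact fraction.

Against (3/4, 1/4), each row's expected payoff is route A: 9/2; route B: 15/4.
Taking the (4/9, 5/9)-weighted average: (4/9)·(9/2) + (5/9)·(15/4) = 49/12.

49/12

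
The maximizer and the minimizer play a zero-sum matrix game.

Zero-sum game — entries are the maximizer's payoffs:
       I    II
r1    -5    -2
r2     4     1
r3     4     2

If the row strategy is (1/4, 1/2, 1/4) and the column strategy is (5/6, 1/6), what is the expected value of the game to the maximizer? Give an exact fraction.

37/24

Against (5/6, 1/6), each row's expected payoff is r1: -9/2; r2: 7/2; r3: 11/3.
Taking the (1/4, 1/2, 1/4)-weighted average: (1/4)·(-9/2) + (1/2)·(7/2) + (1/4)·(11/3) = 37/24.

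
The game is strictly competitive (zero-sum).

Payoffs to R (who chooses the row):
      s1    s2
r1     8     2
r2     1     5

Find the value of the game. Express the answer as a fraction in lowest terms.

19/5

Row minima are 2 and 1, so R's maximin is 2; column maxima are 8 and 5, so C's minimax is 5. These differ, so the equilibrium is in mixed strategies.
Let R play r1 with probability p. C is indifferent when 8p + (1−p) = 2p + 5(1−p), giving p = 2/5.
Let C play s1 with probability q. R is indifferent when 8q + 2(1−q) = q + 5(1−q), giving q = 3/10.
The value is 8·(3/10) + (2)·(7/10) = 19/5.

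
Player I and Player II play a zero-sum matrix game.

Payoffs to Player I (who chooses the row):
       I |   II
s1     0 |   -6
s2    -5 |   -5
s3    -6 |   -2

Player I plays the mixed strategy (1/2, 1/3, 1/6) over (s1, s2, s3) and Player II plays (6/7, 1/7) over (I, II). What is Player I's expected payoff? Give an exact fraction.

-3

Against (6/7, 1/7), each row's expected payoff is s1: -6/7; s2: -5; s3: -38/7.
Taking the (1/2, 1/3, 1/6)-weighted average: (1/2)·(-6/7) + (1/3)·(-5) + (1/6)·(-38/7) = -3.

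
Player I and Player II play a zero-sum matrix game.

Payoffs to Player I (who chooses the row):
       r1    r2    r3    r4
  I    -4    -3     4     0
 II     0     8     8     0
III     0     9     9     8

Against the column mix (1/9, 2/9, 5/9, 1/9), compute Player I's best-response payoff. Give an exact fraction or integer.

I: (-4)·(1/9) + (-3)·(2/9) + (4)·(5/9) + (0)·(1/9) = 10/9.
II: (0)·(1/9) + (8)·(2/9) + (8)·(5/9) + (0)·(1/9) = 56/9.
III: (0)·(1/9) + (9)·(2/9) + (9)·(5/9) + (8)·(1/9) = 71/9.
The best pure response is III with expected payoff 71/9.

71/9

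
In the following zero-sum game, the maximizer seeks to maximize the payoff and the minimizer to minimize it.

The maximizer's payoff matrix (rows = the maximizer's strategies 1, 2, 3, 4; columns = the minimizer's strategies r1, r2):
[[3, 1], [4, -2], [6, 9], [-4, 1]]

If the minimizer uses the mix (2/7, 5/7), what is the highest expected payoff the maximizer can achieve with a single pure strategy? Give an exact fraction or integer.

1: (3)·(2/7) + (1)·(5/7) = 11/7.
2: (4)·(2/7) + (-2)·(5/7) = -2/7.
3: (6)·(2/7) + (9)·(5/7) = 57/7.
4: (-4)·(2/7) + (1)·(5/7) = -3/7.
The best pure response is 3 with expected payoff 57/7.

57/7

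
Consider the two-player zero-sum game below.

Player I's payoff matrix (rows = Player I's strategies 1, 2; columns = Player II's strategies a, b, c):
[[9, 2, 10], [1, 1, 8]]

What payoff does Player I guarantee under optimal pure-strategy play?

2

Row minima: 2, 1 → Player I's maximin is 2.
Column maxima: 9, 2, 10 → Player II's minimax is 2.
They coincide at (1, b), so the value is 2.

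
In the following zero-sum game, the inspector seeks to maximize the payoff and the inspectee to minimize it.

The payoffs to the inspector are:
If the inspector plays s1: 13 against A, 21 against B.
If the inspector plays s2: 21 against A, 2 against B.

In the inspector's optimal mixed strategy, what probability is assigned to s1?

Row minima are 13 and 2, so the inspector's maximin is 13; column maxima are 21 and 21, so the inspectee's minimax is 21. These differ, so the equilibrium is in mixed strategies.
Let the inspector play s1 with probability p. The inspectee is indifferent when 13p + 21(1−p) = 21p + 2(1−p), giving p = 19/27.

19/27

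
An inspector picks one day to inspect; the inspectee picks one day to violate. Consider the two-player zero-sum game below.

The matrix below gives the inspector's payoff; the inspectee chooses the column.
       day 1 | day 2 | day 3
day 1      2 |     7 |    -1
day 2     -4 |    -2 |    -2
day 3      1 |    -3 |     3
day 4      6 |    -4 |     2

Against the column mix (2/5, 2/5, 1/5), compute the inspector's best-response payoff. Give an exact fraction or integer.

17/5

day 1: (2)·(2/5) + (7)·(2/5) + (-1)·(1/5) = 17/5.
day 2: (-4)·(2/5) + (-2)·(2/5) + (-2)·(1/5) = -14/5.
day 3: (1)·(2/5) + (-3)·(2/5) + (3)·(1/5) = -1/5.
day 4: (6)·(2/5) + (-4)·(2/5) + (2)·(1/5) = 6/5.
The best pure response is day 1 with expected payoff 17/5.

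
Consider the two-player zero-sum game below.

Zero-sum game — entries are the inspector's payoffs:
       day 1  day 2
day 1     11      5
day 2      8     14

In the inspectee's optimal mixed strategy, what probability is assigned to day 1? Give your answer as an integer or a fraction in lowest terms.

3/4

Row minima are 5 and 8, so the inspector's maximin is 8; column maxima are 11 and 14, so the inspectee's minimax is 11. These differ, so the equilibrium is in mixed strategies.
Let the inspectee play day 1 with probability q. The inspector is indifferent when 11q + 5(1−q) = 8q + 14(1−q), giving q = 3/4.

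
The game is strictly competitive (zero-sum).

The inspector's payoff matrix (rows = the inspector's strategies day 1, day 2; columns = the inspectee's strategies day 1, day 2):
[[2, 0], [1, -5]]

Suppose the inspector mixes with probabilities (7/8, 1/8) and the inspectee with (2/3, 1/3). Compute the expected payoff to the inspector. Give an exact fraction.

Against (2/3, 1/3), each row's expected payoff is day 1: 4/3; day 2: -1.
Taking the (7/8, 1/8)-weighted average: (7/8)·(4/3) + (1/8)·(-1) = 25/24.

25/24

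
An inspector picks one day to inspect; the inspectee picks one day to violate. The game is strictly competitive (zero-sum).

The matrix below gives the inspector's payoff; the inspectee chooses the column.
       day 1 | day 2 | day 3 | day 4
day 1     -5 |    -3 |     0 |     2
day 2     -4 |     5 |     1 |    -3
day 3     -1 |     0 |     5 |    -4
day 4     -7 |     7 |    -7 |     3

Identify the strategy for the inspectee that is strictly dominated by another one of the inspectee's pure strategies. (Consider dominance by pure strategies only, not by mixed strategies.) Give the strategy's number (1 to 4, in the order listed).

2

The inspectee prefers columns that give the inspector less. Compare day 2 with day 1: -5 < -3, -4 < 5, -1 < 0, -7 < 7.
So day 1 strictly dominates day 2 for the inspectee; day 2 is strictly dominated.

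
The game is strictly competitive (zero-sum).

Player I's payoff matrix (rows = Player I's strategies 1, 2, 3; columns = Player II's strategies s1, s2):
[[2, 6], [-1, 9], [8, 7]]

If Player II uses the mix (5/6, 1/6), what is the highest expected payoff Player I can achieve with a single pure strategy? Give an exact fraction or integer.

1: (2)·(5/6) + (6)·(1/6) = 8/3.
2: (-1)·(5/6) + (9)·(1/6) = 2/3.
3: (8)·(5/6) + (7)·(1/6) = 47/6.
The best pure response is 3 with expected payoff 47/6.

47/6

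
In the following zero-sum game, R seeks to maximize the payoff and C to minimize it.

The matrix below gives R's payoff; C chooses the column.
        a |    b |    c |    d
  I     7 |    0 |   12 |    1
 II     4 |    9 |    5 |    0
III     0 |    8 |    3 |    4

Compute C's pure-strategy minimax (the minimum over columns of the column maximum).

The worst case (largest entry) in each column is a: 7, b: 9, c: 12, d: 4.
The best (smallest) of these is 4.

4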